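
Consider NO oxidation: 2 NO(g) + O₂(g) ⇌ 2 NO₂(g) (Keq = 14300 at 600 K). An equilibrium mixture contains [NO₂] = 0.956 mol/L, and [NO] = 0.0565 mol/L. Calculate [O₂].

[O₂] = 0.0200 mol/L

At equilibrium, Keq = [NO₂]² / ([NO]²·[O₂]) = 14300.
(0.956)² / ((0.0565)²·([O₂])) = 14300
[O₂] = 0.0200 mol/L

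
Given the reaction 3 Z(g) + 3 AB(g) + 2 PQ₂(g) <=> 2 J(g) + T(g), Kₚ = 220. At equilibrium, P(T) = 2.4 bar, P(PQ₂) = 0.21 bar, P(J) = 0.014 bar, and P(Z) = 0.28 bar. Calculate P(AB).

At equilibrium, Kₚ = P(J)²·P(T) / (P(Z)³·P(AB)³·P(PQ₂)²) = 220.
(0.014)²·(2.4) / ((0.28)³·(P(AB))³·(0.21)²) = 220
P(AB)³ = 0.00221 ⇒ P(AB) = 0.13 bar

P(AB) = 0.13 bar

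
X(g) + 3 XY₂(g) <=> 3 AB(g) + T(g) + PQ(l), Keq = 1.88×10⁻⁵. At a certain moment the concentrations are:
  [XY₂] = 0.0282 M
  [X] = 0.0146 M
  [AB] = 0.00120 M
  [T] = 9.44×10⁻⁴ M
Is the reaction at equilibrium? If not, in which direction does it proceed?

(PQ is a pure liquid — omitted from Q.)
Q = [AB]³·[T] / ([X]·[XY₂]³) = (0.00120)³·(9.44×10⁻⁴) / ((0.0146)·(0.0282)³) = 4.98×10⁻⁶
Q = 4.98×10⁻⁶ < Keq = 1.88×10⁻⁵, so the forward reaction proceeds.

forward (toward products)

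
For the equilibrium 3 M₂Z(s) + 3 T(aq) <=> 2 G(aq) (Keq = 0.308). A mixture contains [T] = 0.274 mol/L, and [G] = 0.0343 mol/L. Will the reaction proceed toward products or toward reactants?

in the forward direction

(M₂Z is a pure solid — omitted from Q.)
Q = [G]² / [T]³ = (0.0343)² / (0.274)³ = 0.0572
Q = 0.0572 < Keq = 0.308, so the forward reaction proceeds.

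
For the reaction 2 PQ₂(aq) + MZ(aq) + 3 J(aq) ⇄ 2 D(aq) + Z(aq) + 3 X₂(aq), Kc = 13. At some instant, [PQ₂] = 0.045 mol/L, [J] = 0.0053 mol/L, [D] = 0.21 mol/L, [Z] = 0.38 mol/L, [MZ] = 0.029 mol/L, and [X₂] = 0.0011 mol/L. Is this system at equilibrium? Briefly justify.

Qc = [D]²·[Z]·[X₂]³ / ([PQ₂]²·[MZ]·[J]³) = (0.21)²·(0.38)·(0.0011)³ / ((0.045)²·(0.029)·(0.0053)³) = 2.6
Qc = 2.6 < Kc = 13: net forward reaction.

no; Q < K, reaction proceeds forward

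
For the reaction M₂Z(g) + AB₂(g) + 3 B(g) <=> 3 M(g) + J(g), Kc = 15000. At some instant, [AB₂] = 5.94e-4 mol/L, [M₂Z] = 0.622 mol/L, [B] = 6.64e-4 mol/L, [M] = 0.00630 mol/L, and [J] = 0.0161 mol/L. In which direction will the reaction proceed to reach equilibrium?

to the left

Qc = [M]³·[J] / ([M₂Z]·[AB₂]·[B]³) = (0.00630)³·(0.0161) / ((0.622)·(5.94e-4)·(6.64e-4)³) = 37200
Qc = 37200 > Kc = 15000, so the reverse reaction proceeds.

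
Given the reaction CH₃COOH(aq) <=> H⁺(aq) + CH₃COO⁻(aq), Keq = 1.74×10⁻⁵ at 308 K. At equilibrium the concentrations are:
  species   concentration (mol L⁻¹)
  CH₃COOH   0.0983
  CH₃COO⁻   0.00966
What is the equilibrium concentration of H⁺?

At equilibrium, Keq = [H⁺]·[CH₃COO⁻] / [CH₃COOH] = 1.74×10⁻⁵.
([H⁺])·(0.00966) / (0.0983) = 1.74×10⁻⁵
[H⁺] = 1.77×10⁻⁴ mol L⁻¹

[H⁺] = 1.77×10⁻⁴ mol L⁻¹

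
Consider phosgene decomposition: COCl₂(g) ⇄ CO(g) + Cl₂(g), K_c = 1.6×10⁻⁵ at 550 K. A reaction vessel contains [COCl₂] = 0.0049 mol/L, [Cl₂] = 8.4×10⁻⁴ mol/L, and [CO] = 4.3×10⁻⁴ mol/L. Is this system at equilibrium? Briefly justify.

no; Q > K, reaction proceeds in reverse

Q_c = [CO]·[Cl₂] / [COCl₂] = (4.3×10⁻⁴)·(8.4×10⁻⁴) / (0.0049) = 7.4×10⁻⁵
Q_c = 7.4×10⁻⁵ > K_c = 1.6×10⁻⁵: net reverse reaction.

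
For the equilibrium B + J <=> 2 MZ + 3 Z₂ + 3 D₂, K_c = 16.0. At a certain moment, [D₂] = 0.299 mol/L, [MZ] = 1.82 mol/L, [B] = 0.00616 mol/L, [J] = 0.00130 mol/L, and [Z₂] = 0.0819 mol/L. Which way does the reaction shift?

Q_c = [MZ]²·[Z₂]³·[D₂]³ / ([B]·[J]) = (1.82)²·(0.0819)³·(0.299)³ / ((0.00616)·(0.00130)) = 6.07
Q_c = 6.07 < K_c = 16.0, so the forward reaction proceeds.

to the right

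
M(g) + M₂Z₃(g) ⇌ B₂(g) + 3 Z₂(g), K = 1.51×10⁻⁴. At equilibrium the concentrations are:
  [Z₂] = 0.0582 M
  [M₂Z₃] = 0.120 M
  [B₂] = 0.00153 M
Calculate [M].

[M] = 0.0166 M

At equilibrium, K = [B₂]·[Z₂]³ / ([M]·[M₂Z₃]) = 1.51×10⁻⁴.
(0.00153)·(0.0582)³ / (([M])·(0.120)) = 1.51×10⁻⁴
[M] = 0.0166 M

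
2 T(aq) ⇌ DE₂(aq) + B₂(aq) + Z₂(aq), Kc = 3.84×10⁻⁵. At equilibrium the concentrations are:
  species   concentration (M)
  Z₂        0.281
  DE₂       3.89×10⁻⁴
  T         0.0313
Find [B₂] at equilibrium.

At equilibrium, Kc = [DE₂]·[B₂]·[Z₂] / [T]² = 3.84×10⁻⁵.
(3.89×10⁻⁴)·([B₂])·(0.281) / (0.0313)² = 3.84×10⁻⁵
[B₂] = 3.44×10⁻⁴ M

[B₂] = 3.44×10⁻⁴ M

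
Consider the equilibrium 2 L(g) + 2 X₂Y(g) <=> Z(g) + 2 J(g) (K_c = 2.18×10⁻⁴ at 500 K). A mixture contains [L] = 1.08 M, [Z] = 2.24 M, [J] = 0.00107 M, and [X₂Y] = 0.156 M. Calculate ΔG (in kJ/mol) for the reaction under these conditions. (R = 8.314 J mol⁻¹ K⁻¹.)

Q_c = [Z]·[J]² / ([L]²·[X₂Y]²) = (2.24)·(0.00107)² / ((1.08)²·(0.156)²) = 9.03×10⁻⁵
ΔG = RT ln(Q_c/K_c) = (8.314 J mol⁻¹ K⁻¹)(500 K) × ln(9.03×10⁻⁵/2.18×10⁻⁴)
   = (4.157 kJ/mol)(-0.8814) = -3.66 kJ/mol
ΔG < 0, so the forward reaction is spontaneous (proceeds forward).

ΔG = -3.66 kJ/mol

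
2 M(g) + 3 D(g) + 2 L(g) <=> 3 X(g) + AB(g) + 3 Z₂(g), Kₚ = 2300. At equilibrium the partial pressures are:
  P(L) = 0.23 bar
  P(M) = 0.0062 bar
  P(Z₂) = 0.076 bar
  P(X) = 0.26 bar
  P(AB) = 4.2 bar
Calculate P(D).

At equilibrium, Kₚ = P(X)³·P(AB)·P(Z₂)³ / (P(M)²·P(D)³·P(L)²) = 2300.
(0.26)³·(4.2)·(0.076)³ / ((0.0062)²·(P(D))³·(0.23)²) = 2300
P(D)³ = 0.00693 ⇒ P(D) = 0.19 bar

P(D) = 0.19 bar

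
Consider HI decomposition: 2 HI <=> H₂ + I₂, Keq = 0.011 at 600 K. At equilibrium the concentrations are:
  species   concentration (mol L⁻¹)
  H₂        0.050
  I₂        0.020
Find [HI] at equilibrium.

[HI] = 0.30 mol L⁻¹

At equilibrium, Keq = [H₂]·[I₂] / [HI]² = 0.011.
(0.050)·(0.020) / ([HI])² = 0.011
[HI]² = 0.0909 ⇒ [HI] = 0.30 mol L⁻¹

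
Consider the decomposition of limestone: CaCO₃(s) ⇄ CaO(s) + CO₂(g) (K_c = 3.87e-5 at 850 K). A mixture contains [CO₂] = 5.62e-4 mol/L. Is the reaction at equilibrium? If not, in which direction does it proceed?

to the left

(CaCO₃, CaO are pure solids — omitted from Q_c.)
Q_c = [CO₂] = 5.62e-4
Q_c = 5.62e-4 > K_c = 3.87e-5, so the reverse reaction proceeds.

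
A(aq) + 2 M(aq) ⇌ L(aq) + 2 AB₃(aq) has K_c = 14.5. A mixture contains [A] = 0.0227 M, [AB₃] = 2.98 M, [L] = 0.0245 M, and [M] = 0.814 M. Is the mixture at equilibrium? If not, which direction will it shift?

Q_c = [L]·[AB₃]² / ([A]·[M]²) = (0.0245)·(2.98)² / ((0.0227)·(0.814)²) = 14.5
Q_c = 14.5 = K_c; the system is at equilibrium.

yes, at equilibrium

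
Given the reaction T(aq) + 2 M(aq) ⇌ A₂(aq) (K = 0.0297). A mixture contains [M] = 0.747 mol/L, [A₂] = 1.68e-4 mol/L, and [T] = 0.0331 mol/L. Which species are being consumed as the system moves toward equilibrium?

Q = [A₂] / ([T]·[M]²) = (1.68e-4) / ((0.0331)·(0.747)²) = 0.00910
Q = 0.00910 < K = 0.0297: net forward reaction.

T, M (reactants)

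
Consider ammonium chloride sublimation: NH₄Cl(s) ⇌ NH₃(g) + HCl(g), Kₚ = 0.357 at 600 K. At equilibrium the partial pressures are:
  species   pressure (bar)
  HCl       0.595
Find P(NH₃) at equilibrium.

P(NH₃) = 0.600 bar

(NH₄Cl is a pure solid — omitted from Kₚ.)
At equilibrium, Kₚ = P(NH₃)·P(HCl) = 0.357.
(P(NH₃))·(0.595) = 0.357
P(NH₃) = 0.600 bar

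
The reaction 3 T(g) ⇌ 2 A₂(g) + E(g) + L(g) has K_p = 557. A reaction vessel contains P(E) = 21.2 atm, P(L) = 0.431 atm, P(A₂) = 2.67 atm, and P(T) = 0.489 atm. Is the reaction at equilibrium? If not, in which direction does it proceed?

Q_p = P(A₂)²·P(E)·P(L) / P(T)³ = (2.67)²·(21.2)·(0.431) / (0.489)³ = 557
Q_p = 557 = K_p, so the system is already at equilibrium.

neither direction; the system is at equilibrium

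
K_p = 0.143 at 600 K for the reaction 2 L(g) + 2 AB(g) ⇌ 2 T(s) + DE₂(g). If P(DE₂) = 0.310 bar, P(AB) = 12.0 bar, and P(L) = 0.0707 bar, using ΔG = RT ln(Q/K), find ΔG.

(T is a pure solid — omitted from Q_p.)
Q_p = P(DE₂) / (P(L)²·P(AB)²) = (0.310) / ((0.0707)²·(12.0)²) = 0.431
ΔG = RT ln(Q_p/K_p) = (8.314 J mol⁻¹ K⁻¹)(600 K) × ln(0.431/0.143)
   = (4.988 kJ/mol)(1.103) = 5.50 kJ/mol
ΔG > 0, so the forward reaction is non-spontaneous (proceeds in reverse).

ΔG = 5.50 kJ/mol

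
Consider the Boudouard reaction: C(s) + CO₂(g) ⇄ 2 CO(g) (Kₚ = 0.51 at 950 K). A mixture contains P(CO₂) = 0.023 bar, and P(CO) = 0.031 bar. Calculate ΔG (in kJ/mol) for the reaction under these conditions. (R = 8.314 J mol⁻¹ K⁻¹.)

(C is a pure solid — omitted from Qₚ.)
Qₚ = P(CO)² / P(CO₂) = (0.031)² / (0.023) = 0.0418
ΔG = RT ln(Qₚ/Kₚ) = (8.314 J mol⁻¹ K⁻¹)(950 K) × ln(0.0418/0.51)
   = (7.898 kJ/mol)(-2.502) = -19.8 kJ/mol
ΔG < 0, so the forward reaction is spontaneous (proceeds forward).

ΔG = -19.8 kJ/mol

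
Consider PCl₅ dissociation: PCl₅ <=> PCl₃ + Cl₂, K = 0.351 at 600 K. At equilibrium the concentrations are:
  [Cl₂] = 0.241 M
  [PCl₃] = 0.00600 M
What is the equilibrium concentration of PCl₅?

At equilibrium, K = [PCl₃]·[Cl₂] / [PCl₅] = 0.351.
(0.00600)·(0.241) / ([PCl₅]) = 0.351
[PCl₅] = 0.00412 M

[PCl₅] = 0.00412 M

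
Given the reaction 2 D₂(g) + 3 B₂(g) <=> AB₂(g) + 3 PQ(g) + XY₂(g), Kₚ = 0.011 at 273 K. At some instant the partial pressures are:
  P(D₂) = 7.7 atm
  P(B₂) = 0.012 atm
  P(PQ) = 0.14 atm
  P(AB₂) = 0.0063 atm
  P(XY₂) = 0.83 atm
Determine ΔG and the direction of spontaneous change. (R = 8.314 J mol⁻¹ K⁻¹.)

Qₚ = P(AB₂)·P(PQ)³·P(XY₂) / (P(D₂)²·P(B₂)³) = (0.0063)·(0.14)³·(0.83) / ((7.7)²·(0.012)³) = 0.140
ΔG = RT ln(Qₚ/Kₚ) = (8.314 J mol⁻¹ K⁻¹)(273 K) × ln(0.140/0.011)
   = (2.270 kJ/mol)(2.544) = 5.77 kJ/mol
ΔG > 0, so the forward reaction is non-spontaneous (proceeds in reverse).

ΔG = 5.77 kJ/mol; the forward reaction is non-spontaneous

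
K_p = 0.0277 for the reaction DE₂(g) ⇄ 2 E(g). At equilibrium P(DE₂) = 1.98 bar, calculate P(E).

P(E) = 0.234 bar

At equilibrium, K_p = P(E)² / P(DE₂) = 0.0277.
(P(E))² / (1.98) = 0.0277
P(E)² = 0.0548 ⇒ P(E) = 0.234 bar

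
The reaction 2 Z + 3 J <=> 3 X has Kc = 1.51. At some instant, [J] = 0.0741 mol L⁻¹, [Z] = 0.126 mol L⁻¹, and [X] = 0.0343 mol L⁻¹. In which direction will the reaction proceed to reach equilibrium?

Qc = [X]³ / ([Z]²·[J]³) = (0.0343)³ / ((0.126)²·(0.0741)³) = 6.25
Qc = 6.25 > Kc = 1.51, so the reverse reaction proceeds.

reverse (toward reactants)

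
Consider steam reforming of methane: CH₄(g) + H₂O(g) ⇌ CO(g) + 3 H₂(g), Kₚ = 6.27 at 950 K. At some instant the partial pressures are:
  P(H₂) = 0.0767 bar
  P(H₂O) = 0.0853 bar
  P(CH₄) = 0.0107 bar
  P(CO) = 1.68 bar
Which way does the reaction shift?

Qₚ = P(CO)·P(H₂)³ / (P(CH₄)·P(H₂O)) = (1.68)·(0.0767)³ / ((0.0107)·(0.0853)) = 0.831
Qₚ = 0.831 < Kₚ = 6.27, so the forward reaction proceeds.

forward (toward products)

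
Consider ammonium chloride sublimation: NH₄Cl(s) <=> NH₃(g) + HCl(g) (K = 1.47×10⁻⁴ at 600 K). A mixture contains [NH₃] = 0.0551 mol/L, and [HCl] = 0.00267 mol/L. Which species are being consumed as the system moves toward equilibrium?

none (at equilibrium)

(NH₄Cl is a pure solid — omitted from Q.)
Q = [NH₃]·[HCl] = (0.0551)·(0.00267) = 1.47×10⁻⁴
Q = 1.47×10⁻⁴ = K; the system is at equilibrium.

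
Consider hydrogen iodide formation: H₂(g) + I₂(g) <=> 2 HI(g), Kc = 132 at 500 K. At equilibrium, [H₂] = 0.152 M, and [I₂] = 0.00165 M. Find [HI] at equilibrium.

At equilibrium, Kc = [HI]² / ([H₂]·[I₂]) = 132.
([HI])² / ((0.152)·(0.00165)) = 132
[HI]² = 0.0331 ⇒ [HI] = 0.182 M

[HI] = 0.182 M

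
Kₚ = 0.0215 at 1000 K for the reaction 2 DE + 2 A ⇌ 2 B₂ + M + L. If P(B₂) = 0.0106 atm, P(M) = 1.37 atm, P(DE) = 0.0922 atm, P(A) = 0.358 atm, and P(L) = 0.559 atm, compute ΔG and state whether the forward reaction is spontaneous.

ΔG = 10.8 kJ/mol; the forward reaction is non-spontaneous

Qₚ = P(B₂)²·P(M)·P(L) / (P(DE)²·P(A)²) = (0.0106)²·(1.37)·(0.559) / ((0.0922)²·(0.358)²) = 0.0790
ΔG = RT ln(Qₚ/Kₚ) = (8.314 J mol⁻¹ K⁻¹)(1000 K) × ln(0.0790/0.0215)
   = (8.314 kJ/mol)(1.301) = 10.8 kJ/mol
ΔG > 0, so the forward reaction is non-spontaneous (proceeds in reverse).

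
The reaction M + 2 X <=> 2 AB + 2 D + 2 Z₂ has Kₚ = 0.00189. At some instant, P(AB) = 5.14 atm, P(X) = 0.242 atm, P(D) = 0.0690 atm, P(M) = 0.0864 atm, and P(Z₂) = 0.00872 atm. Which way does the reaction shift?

Qₚ = P(AB)²·P(D)²·P(Z₂)² / (P(M)·P(X)²) = (5.14)²·(0.0690)²·(0.00872)² / ((0.0864)·(0.242)²) = 0.00189
Qₚ = 0.00189 = Kₚ, so the system is already at equilibrium.

neither direction; the system is at equilibrium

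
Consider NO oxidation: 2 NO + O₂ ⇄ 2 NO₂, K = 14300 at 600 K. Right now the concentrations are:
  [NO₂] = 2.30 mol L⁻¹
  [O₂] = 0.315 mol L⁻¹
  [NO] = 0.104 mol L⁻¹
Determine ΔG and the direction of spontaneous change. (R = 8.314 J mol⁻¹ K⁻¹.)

Q = [NO₂]² / ([NO]²·[O₂]) = (2.30)² / ((0.104)²·(0.315)) = 1550
ΔG = RT ln(Q/K) = (8.314 J mol⁻¹ K⁻¹)(600 K) × ln(1550/14300)
   = (4.988 kJ/mol)(-2.222) = -11.1 kJ/mol
ΔG < 0, so the forward reaction is spontaneous (proceeds forward).

ΔG = -11.1 kJ/mol; the forward reaction is spontaneous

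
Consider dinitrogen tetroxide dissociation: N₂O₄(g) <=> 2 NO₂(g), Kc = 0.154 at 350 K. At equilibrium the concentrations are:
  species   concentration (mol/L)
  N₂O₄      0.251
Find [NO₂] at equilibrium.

At equilibrium, Kc = [NO₂]² / [N₂O₄] = 0.154.
([NO₂])² / (0.251) = 0.154
[NO₂]² = 0.0387 ⇒ [NO₂] = 0.197 mol/L

[NO₂] = 0.197 mol/L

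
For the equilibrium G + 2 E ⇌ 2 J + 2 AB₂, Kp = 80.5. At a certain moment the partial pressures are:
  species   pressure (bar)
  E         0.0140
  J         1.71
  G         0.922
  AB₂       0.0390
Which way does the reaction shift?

forward (toward products)

Qp = P(J)²·P(AB₂)² / (P(G)·P(E)²) = (1.71)²·(0.0390)² / ((0.922)·(0.0140)²) = 24.6
Qp = 24.6 < Kp = 80.5, so the forward reaction proceeds.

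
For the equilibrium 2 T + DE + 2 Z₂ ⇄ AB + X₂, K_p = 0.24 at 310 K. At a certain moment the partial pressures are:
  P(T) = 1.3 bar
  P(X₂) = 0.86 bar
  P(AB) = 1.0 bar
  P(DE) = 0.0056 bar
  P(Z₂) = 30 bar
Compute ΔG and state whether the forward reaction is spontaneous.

Q_p = P(AB)·P(X₂) / (P(T)²·P(DE)·P(Z₂)²) = (1.0)·(0.86) / ((1.3)²·(0.0056)·(30)²) = 0.101
ΔG = RT ln(Q_p/K_p) = (8.314 J mol⁻¹ K⁻¹)(310 K) × ln(0.101/0.24)
   = (2.577 kJ/mol)(-0.8655) = -2.23 kJ/mol
ΔG < 0, so the forward reaction is spontaneous (proceeds forward).

ΔG = -2.23 kJ/mol; the forward reaction is spontaneous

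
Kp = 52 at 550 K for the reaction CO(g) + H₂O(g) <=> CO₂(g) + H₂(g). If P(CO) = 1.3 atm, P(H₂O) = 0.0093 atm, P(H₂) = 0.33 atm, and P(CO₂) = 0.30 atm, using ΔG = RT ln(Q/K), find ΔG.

ΔG = -8.45 kJ/mol

Qp = P(CO₂)·P(H₂) / (P(CO)·P(H₂O)) = (0.30)·(0.33) / ((1.3)·(0.0093)) = 8.19
ΔG = RT ln(Qp/Kp) = (8.314 J mol⁻¹ K⁻¹)(550 K) × ln(8.19/52)
   = (4.573 kJ/mol)(-1.848) = -8.45 kJ/mol
ΔG < 0, so the forward reaction is spontaneous (proceeds forward).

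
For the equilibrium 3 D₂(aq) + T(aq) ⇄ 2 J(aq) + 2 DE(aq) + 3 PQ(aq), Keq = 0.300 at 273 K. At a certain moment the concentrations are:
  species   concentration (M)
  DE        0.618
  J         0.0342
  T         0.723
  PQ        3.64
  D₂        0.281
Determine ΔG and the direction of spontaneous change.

ΔG = 3.40 kJ/mol; the forward reaction is non-spontaneous

Q = [J]²·[DE]²·[PQ]³ / ([D₂]³·[T]) = (0.0342)²·(0.618)²·(3.64)³ / ((0.281)³·(0.723)) = 1.34
ΔG = RT ln(Q/Keq) = (8.314 J mol⁻¹ K⁻¹)(273 K) × ln(1.34/0.300)
   = (2.270 kJ/mol)(1.497) = 3.40 kJ/mol
ΔG > 0, so the forward reaction is non-spontaneous (proceeds in reverse).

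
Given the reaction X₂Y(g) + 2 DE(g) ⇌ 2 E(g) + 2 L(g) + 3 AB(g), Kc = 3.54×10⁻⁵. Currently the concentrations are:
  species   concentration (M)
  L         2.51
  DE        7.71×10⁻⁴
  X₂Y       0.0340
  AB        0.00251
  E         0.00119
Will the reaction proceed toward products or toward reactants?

to the right

Qc = [E]²·[L]²·[AB]³ / ([X₂Y]·[DE]²) = (0.00119)²·(2.51)²·(0.00251)³ / ((0.0340)·(7.71×10⁻⁴)²) = 6.98×10⁻⁶
Qc = 6.98×10⁻⁶ < Kc = 3.54×10⁻⁵, so the forward reaction proceeds.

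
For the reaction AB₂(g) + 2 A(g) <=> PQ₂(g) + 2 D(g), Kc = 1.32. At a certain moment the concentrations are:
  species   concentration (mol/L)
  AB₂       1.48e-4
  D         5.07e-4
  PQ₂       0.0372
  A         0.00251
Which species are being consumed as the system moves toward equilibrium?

Qc = [PQ₂]·[D]² / ([AB₂]·[A]²) = (0.0372)·(5.07e-4)² / ((1.48e-4)·(0.00251)²) = 10.3
Qc = 10.3 > Kc = 1.32: net reverse reaction.

PQ₂, D (products)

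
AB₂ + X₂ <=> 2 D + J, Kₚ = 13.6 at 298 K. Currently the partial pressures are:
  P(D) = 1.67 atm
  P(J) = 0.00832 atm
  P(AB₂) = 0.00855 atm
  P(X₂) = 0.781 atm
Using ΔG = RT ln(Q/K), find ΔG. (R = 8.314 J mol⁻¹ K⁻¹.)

Qₚ = P(D)²·P(J) / (P(AB₂)·P(X₂)) = (1.67)²·(0.00832) / ((0.00855)·(0.781)) = 3.47
ΔG = RT ln(Qₚ/Kₚ) = (8.314 J mol⁻¹ K⁻¹)(298 K) × ln(3.47/13.6)
   = (2.478 kJ/mol)(-1.366) = -3.38 kJ/mol
ΔG < 0, so the forward reaction is spontaneous (proceeds forward).

ΔG = -3.38 kJ/mol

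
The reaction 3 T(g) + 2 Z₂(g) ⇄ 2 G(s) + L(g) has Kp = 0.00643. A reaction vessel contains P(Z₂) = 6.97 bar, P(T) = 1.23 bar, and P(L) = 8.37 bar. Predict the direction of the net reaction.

reverse (toward reactants)

(G is a pure solid — omitted from Qp.)
Qp = P(L) / (P(T)³·P(Z₂)²) = (8.37) / ((1.23)³·(6.97)²) = 0.0926
Qp = 0.0926 > Kp = 0.00643, so the reverse reaction proceeds.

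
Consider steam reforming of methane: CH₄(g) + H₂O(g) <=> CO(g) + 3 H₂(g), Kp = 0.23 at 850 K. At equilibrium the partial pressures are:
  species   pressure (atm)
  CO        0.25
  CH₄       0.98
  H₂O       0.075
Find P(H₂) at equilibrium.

At equilibrium, Kp = P(CO)·P(H₂)³ / (P(CH₄)·P(H₂O)) = 0.23.
(0.25)·(P(H₂))³ / ((0.98)·(0.075)) = 0.23
P(H₂)³ = 0.0676 ⇒ P(H₂) = 0.41 atm

P(H₂) = 0.41 atm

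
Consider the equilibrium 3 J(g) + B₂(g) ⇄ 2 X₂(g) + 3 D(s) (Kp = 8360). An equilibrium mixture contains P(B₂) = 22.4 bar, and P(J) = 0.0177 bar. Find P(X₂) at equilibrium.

P(X₂) = 1.02 bar

(D is a pure solid — omitted from Kp.)
At equilibrium, Kp = P(X₂)² / (P(J)³·P(B₂)) = 8360.
(P(X₂))² / ((0.0177)³·(22.4)) = 8360
P(X₂)² = 1.04 ⇒ P(X₂) = 1.02 bar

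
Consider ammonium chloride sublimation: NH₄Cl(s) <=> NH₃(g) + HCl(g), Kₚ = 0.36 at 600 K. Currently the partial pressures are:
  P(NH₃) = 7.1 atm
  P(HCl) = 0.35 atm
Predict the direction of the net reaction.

in the reverse direction

(NH₄Cl is a pure solid — omitted from Qₚ.)
Qₚ = P(NH₃)·P(HCl) = (7.1)·(0.35) = 2.5
Qₚ = 2.5 > Kₚ = 0.36, so the reverse reaction proceeds.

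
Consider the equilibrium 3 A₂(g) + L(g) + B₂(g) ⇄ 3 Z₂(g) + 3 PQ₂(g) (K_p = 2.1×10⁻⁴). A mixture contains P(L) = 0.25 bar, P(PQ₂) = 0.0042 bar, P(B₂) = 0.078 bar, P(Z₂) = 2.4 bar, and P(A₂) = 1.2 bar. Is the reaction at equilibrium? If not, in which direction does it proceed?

to the right

Q_p = P(Z₂)³·P(PQ₂)³ / (P(A₂)³·P(L)·P(B₂)) = (2.4)³·(0.0042)³ / ((1.2)³·(0.25)·(0.078)) = 3.0×10⁻⁵
Q_p = 3.0×10⁻⁵ < K_p = 2.1×10⁻⁴, so the forward reaction proceeds.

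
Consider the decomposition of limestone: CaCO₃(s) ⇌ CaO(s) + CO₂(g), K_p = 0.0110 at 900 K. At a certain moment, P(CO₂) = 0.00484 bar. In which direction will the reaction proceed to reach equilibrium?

forward (toward products)

(CaCO₃, CaO are pure solids — omitted from Q_p.)
Q_p = P(CO₂) = 0.00484
Q_p = 0.00484 < K_p = 0.0110, so the forward reaction proceeds.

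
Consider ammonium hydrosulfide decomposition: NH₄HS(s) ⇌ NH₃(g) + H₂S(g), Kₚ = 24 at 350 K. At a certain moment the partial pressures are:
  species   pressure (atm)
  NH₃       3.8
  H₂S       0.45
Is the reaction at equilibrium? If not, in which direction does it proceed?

toward products

(NH₄HS is a pure solid — omitted from Qₚ.)
Qₚ = P(NH₃)·P(H₂S) = (3.8)·(0.45) = 1.7
Qₚ = 1.7 < Kₚ = 24, so the forward reaction proceeds.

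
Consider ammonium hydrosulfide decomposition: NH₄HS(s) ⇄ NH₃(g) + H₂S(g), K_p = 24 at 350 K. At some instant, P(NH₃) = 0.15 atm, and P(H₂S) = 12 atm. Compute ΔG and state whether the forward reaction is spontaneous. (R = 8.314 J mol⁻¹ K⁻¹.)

ΔG = -7.54 kJ/mol; the forward reaction is spontaneous

(NH₄HS is a pure solid — omitted from Q_p.)
Q_p = P(NH₃)·P(H₂S) = (0.15)·(12) = 1.80
ΔG = RT ln(Q_p/K_p) = (8.314 J mol⁻¹ K⁻¹)(350 K) × ln(1.80/24)
   = (2.910 kJ/mol)(-2.590) = -7.54 kJ/mol
ΔG < 0, so the forward reaction is spontaneous (proceeds forward).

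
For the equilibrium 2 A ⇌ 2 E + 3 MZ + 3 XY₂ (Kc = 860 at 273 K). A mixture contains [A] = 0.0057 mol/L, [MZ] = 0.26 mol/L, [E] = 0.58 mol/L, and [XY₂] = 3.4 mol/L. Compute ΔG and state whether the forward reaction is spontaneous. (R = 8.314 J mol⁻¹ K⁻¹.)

Qc = [E]²·[MZ]³·[XY₂]³ / [A]² = (0.58)²·(0.26)³·(3.4)³ / (0.0057)² = 7150
ΔG = RT ln(Qc/Kc) = (8.314 J mol⁻¹ K⁻¹)(273 K) × ln(7150/860)
   = (2.270 kJ/mol)(2.118) = 4.81 kJ/mol
ΔG > 0, so the forward reaction is non-spontaneous (proceeds in reverse).

ΔG = 4.81 kJ/mol; the forward reaction is non-spontaneous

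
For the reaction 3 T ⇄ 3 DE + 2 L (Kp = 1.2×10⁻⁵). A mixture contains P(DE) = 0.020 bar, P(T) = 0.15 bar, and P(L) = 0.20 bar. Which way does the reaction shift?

Qp = P(DE)³·P(L)² / P(T)³ = (0.020)³·(0.20)² / (0.15)³ = 9.5×10⁻⁵
Qp = 9.5×10⁻⁵ > Kp = 1.2×10⁻⁵, so the reverse reaction proceeds.

to the left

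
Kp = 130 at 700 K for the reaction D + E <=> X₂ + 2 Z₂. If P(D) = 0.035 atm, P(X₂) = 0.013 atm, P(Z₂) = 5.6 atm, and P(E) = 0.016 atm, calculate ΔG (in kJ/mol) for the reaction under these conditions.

ΔG = 10.0 kJ/mol

Qp = P(X₂)·P(Z₂)² / (P(D)·P(E)) = (0.013)·(5.6)² / ((0.035)·(0.016)) = 728
ΔG = RT ln(Qp/Kp) = (8.314 J mol⁻¹ K⁻¹)(700 K) × ln(728/130)
   = (5.820 kJ/mol)(1.723) = 10.0 kJ/mol
ΔG > 0, so the forward reaction is non-spontaneous (proceeds in reverse).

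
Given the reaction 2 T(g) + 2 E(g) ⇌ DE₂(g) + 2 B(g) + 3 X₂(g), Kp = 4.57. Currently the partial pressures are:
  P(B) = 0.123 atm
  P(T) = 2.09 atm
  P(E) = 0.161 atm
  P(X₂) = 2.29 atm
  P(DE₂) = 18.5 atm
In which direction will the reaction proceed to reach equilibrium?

Qp = P(DE₂)·P(B)²·P(X₂)³ / (P(T)²·P(E)²) = (18.5)·(0.123)²·(2.29)³ / ((2.09)²·(0.161)²) = 29.7
Qp = 29.7 > Kp = 4.57, so the reverse reaction proceeds.

to the left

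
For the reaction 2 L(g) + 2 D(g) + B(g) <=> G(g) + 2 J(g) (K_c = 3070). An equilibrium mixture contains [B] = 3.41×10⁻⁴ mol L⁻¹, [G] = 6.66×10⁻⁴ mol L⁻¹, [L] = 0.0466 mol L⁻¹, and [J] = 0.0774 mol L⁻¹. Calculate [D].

At equilibrium, K_c = [G]·[J]² / ([L]²·[D]²·[B]) = 3070.
(6.66×10⁻⁴)·(0.0774)² / ((0.0466)²·([D])²·(3.41×10⁻⁴)) = 3070
[D]² = 0.00176 ⇒ [D] = 0.0419 mol L⁻¹

[D] = 0.0419 mol L⁻¹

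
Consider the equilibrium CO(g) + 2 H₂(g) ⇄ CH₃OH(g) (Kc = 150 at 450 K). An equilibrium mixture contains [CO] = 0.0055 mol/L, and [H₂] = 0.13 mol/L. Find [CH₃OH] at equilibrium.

At equilibrium, Kc = [CH₃OH] / ([CO]·[H₂]²) = 150.
([CH₃OH]) / ((0.0055)·(0.13)²) = 150
[CH₃OH] = 0.0139 = 0.014 mol/L

[CH₃OH] = 0.014 mol/L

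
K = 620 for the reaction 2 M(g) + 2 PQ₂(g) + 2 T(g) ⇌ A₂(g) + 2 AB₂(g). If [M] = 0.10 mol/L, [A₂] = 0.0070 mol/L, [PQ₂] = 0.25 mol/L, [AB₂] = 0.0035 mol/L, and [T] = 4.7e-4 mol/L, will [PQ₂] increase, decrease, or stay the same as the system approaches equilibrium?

stay the same

Q = [A₂]·[AB₂]² / ([M]²·[PQ₂]²·[T]²) = (0.0070)·(0.0035)² / ((0.10)²·(0.25)²·(4.7e-4)²) = 620
Q = 620 = K; the system is at equilibrium.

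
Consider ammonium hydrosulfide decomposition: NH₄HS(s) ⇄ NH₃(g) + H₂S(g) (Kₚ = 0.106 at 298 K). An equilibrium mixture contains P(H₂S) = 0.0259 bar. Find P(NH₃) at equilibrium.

P(NH₃) = 4.09 bar

(NH₄HS is a pure solid — omitted from Kₚ.)
At equilibrium, Kₚ = P(NH₃)·P(H₂S) = 0.106.
(P(NH₃))·(0.0259) = 0.106
P(NH₃) = 4.09 bar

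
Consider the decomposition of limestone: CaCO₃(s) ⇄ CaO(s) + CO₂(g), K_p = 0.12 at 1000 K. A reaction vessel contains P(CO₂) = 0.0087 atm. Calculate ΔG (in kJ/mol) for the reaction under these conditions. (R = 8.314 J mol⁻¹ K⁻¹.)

ΔG = -21.8 kJ/mol

(CaCO₃, CaO are pure solids — omitted from Q_p.)
Q_p = P(CO₂) = 0.00870
ΔG = RT ln(Q_p/K_p) = (8.314 J mol⁻¹ K⁻¹)(1000 K) × ln(0.00870/0.12)
   = (8.314 kJ/mol)(-2.624) = -21.8 kJ/mol
ΔG < 0, so the forward reaction is spontaneous (proceeds forward).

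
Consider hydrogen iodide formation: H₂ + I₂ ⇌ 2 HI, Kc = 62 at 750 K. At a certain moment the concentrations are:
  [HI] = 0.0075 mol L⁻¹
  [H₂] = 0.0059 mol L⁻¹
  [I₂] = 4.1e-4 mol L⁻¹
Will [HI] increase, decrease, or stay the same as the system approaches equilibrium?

Qc = [HI]² / ([H₂]·[I₂]) = (0.0075)² / ((0.0059)·(4.1e-4)) = 23
Qc = 23 < Kc = 62: net forward reaction.
HI is a product, so it increases.

increase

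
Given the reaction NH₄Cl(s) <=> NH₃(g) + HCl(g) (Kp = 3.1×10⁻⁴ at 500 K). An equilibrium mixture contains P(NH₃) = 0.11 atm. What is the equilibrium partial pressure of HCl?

P(HCl) = 0.0028 atm

(NH₄Cl is a pure solid — omitted from Kp.)
At equilibrium, Kp = P(NH₃)·P(HCl) = 3.1×10⁻⁴.
(0.11)·(P(HCl)) = 3.1×10⁻⁴
P(HCl) = 0.00282 = 0.0028 atm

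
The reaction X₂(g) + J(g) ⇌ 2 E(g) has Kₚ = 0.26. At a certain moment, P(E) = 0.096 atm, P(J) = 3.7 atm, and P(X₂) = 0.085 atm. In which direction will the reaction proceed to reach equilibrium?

Qₚ = P(E)² / (P(X₂)·P(J)) = (0.096)² / ((0.085)·(3.7)) = 0.029
Qₚ = 0.029 < Kₚ = 0.26, so the forward reaction proceeds.

to the right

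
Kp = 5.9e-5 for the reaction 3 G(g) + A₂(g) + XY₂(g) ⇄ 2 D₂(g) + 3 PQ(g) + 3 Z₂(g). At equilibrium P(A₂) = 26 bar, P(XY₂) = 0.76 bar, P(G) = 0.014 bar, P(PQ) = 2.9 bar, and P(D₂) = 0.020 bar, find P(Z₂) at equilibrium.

At equilibrium, Kp = P(D₂)²·P(PQ)³·P(Z₂)³ / (P(G)³·P(A₂)·P(XY₂)) = 5.9e-5.
(0.020)²·(2.9)³·(P(Z₂))³ / ((0.014)³·(26)·(0.76)) = 5.9e-5
P(Z₂)³ = 3.28e-7 ⇒ P(Z₂) = 0.0069 bar

P(Z₂) = 0.0069 bar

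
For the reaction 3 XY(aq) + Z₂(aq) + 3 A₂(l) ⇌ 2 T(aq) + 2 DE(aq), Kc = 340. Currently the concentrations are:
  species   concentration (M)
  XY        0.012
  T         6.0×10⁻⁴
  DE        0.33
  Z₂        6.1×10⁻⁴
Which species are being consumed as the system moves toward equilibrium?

XY, Z₂, A₂ (reactants)

(A₂ is a pure liquid — omitted from Qc.)
Qc = [T]²·[DE]² / ([XY]³·[Z₂]) = (6.0×10⁻⁴)²·(0.33)² / ((0.012)³·(6.1×10⁻⁴)) = 37
Qc = 37 < Kc = 340: net forward reaction.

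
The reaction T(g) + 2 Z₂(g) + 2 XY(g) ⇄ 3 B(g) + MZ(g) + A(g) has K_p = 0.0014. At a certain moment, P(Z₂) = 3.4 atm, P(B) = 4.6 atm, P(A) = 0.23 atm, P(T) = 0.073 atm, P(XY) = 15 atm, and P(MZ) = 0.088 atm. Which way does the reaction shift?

reverse (toward reactants)

Q_p = P(B)³·P(MZ)·P(A) / (P(T)·P(Z₂)²·P(XY)²) = (4.6)³·(0.088)·(0.23) / ((0.073)·(3.4)²·(15)²) = 0.010
Q_p = 0.010 > K_p = 0.0014, so the reverse reaction proceeds.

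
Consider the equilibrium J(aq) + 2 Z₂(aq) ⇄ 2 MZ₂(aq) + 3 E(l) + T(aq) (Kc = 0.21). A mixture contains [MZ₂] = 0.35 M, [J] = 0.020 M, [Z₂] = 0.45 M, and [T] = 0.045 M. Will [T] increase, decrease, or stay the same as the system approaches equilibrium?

decrease

(E is a pure liquid — omitted from Qc.)
Qc = [MZ₂]²·[T] / ([J]·[Z₂]²) = (0.35)²·(0.045) / ((0.020)·(0.45)²) = 1.4
Qc = 1.4 > Kc = 0.21: net reverse reaction.
T is a product, so it decreases.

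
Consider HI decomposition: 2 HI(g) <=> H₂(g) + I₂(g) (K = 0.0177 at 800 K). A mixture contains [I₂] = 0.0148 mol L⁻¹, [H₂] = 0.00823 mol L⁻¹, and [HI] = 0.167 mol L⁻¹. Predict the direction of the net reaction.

Q = [H₂]·[I₂] / [HI]² = (0.00823)·(0.0148) / (0.167)² = 0.00437
Q = 0.00437 < K = 0.0177, so the forward reaction proceeds.

to the right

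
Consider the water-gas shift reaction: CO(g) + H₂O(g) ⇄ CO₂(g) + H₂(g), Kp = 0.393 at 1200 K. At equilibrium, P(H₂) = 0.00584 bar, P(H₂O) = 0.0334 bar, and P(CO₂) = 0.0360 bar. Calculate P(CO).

At equilibrium, Kp = P(CO₂)·P(H₂) / (P(CO)·P(H₂O)) = 0.393.
(0.0360)·(0.00584) / ((P(CO))·(0.0334)) = 0.393
P(CO) = 0.0160 bar

P(CO) = 0.0160 bar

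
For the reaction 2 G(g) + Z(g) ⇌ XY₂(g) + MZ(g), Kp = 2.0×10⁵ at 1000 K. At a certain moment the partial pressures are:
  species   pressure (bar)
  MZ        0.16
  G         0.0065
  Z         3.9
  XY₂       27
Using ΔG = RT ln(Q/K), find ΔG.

ΔG = -16.9 kJ/mol

Qp = P(XY₂)·P(MZ) / (P(G)²·P(Z)) = (27)·(0.16) / ((0.0065)²·(3.9)) = 26200
ΔG = RT ln(Qp/Kp) = (8.314 J mol⁻¹ K⁻¹)(1000 K) × ln(26200/2.0×10⁵)
   = (8.314 kJ/mol)(-2.033) = -16.9 kJ/mol
ΔG < 0, so the forward reaction is spontaneous (proceeds forward).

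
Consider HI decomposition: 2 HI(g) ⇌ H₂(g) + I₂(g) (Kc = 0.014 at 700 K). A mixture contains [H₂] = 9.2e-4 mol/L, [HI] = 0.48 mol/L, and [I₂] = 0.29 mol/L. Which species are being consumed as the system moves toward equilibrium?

Qc = [H₂]·[I₂] / [HI]² = (9.2e-4)·(0.29) / (0.48)² = 0.0012
Qc = 0.0012 < Kc = 0.014: net forward reaction.

HI (reactants)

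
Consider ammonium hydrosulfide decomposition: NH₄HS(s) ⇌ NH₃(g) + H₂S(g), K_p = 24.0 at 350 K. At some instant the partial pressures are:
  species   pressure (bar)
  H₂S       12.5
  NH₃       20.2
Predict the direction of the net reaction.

toward reactants

(NH₄HS is a pure solid — omitted from Q_p.)
Q_p = P(NH₃)·P(H₂S) = (20.2)·(12.5) = 252
Q_p = 252 > K_p = 24.0, so the reverse reaction proceeds.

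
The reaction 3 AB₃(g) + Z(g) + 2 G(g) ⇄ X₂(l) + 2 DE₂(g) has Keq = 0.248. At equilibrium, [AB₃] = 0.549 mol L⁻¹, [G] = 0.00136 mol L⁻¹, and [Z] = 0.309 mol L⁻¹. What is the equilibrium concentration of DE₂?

[DE₂] = 1.53×10⁻⁴ mol L⁻¹

(X₂ is a pure liquid — omitted from Keq.)
At equilibrium, Keq = [DE₂]² / ([AB₃]³·[Z]·[G]²) = 0.248.
([DE₂])² / ((0.549)³·(0.309)·(0.00136)²) = 0.248
[DE₂]² = 2.35×10⁻⁸ ⇒ [DE₂] = 1.53×10⁻⁴ mol L⁻¹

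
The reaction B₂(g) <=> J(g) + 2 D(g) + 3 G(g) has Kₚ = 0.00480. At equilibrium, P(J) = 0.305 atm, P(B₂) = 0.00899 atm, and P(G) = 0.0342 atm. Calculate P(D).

At equilibrium, Kₚ = P(J)·P(D)²·P(G)³ / P(B₂) = 0.00480.
(0.305)·(P(D))²·(0.0342)³ / (0.00899) = 0.00480
P(D)² = 3.54 ⇒ P(D) = 1.88 atm

P(D) = 1.88 atm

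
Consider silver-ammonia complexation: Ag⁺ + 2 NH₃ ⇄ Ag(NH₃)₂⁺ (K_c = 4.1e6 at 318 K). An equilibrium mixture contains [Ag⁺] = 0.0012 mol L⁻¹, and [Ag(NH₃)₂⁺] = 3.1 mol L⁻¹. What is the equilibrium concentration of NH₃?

At equilibrium, K_c = [Ag(NH₃)₂⁺] / ([Ag⁺]·[NH₃]²) = 4.1e6.
(3.1) / ((0.0012)·([NH₃])²) = 4.1e6
[NH₃]² = 6.30e-4 ⇒ [NH₃] = 0.025 mol L⁻¹

[NH₃] = 0.025 mol L⁻¹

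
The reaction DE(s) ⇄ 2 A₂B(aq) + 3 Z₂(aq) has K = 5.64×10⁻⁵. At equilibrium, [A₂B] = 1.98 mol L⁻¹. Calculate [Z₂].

(DE is a pure solid — omitted from K.)
At equilibrium, K = [A₂B]²·[Z₂]³ = 5.64×10⁻⁵.
(1.98)²·([Z₂])³ = 5.64×10⁻⁵
[Z₂]³ = 1.44×10⁻⁵ ⇒ [Z₂] = 0.0243 mol L⁻¹

[Z₂] = 0.0243 mol L⁻¹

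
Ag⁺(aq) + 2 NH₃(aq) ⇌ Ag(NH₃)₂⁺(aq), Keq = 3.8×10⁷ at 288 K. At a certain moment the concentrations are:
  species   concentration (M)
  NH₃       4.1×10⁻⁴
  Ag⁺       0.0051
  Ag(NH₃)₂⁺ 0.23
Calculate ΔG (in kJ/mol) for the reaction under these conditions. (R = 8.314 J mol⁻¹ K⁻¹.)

ΔG = 4.68 kJ/mol

Q = [Ag(NH₃)₂⁺] / ([Ag⁺]·[NH₃]²) = (0.23) / ((0.0051)·(4.1×10⁻⁴)²) = 2.68×10⁸
ΔG = RT ln(Q/Keq) = (8.314 J mol⁻¹ K⁻¹)(288 K) × ln(2.68×10⁸/3.8×10⁷)
   = (2.394 kJ/mol)(1.953) = 4.68 kJ/mol
ΔG > 0, so the forward reaction is non-spontaneous (proceeds in reverse).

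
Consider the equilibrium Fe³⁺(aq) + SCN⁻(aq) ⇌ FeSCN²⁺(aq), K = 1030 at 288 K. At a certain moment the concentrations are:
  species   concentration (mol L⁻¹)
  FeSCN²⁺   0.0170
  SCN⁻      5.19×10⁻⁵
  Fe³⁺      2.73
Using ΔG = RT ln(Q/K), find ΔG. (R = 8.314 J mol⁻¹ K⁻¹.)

Q = [FeSCN²⁺] / ([Fe³⁺]·[SCN⁻]) = (0.0170) / ((2.73)·(5.19×10⁻⁵)) = 120
ΔG = RT ln(Q/K) = (8.314 J mol⁻¹ K⁻¹)(288 K) × ln(120/1030)
   = (2.394 kJ/mol)(-2.150) = -5.15 kJ/mol
ΔG < 0, so the forward reaction is spontaneous (proceeds forward).

ΔG = -5.15 kJ/mol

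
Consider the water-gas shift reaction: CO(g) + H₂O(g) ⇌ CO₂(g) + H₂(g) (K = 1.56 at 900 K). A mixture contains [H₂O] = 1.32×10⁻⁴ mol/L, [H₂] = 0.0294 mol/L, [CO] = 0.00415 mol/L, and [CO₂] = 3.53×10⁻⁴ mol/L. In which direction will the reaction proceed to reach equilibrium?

Q = [CO₂]·[H₂] / ([CO]·[H₂O]) = (3.53×10⁻⁴)·(0.0294) / ((0.00415)·(1.32×10⁻⁴)) = 18.9
Q = 18.9 > K = 1.56, so the reverse reaction proceeds.

toward reactants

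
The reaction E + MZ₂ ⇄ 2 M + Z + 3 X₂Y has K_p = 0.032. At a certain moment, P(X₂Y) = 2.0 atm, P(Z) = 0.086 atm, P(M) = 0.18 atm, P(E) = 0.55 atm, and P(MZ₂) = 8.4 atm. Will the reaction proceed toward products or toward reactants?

Q_p = P(M)²·P(Z)·P(X₂Y)³ / (P(E)·P(MZ₂)) = (0.18)²·(0.086)·(2.0)³ / ((0.55)·(8.4)) = 0.0048
Q_p = 0.0048 < K_p = 0.032, so the forward reaction proceeds.

in the forward direction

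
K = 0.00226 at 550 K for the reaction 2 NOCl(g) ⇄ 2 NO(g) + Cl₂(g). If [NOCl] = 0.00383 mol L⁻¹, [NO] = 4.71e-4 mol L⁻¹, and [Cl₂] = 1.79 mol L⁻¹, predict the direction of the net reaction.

toward reactants

Q = [NO]²·[Cl₂] / [NOCl]² = (4.71e-4)²·(1.79) / (0.00383)² = 0.0271
Q = 0.0271 > K = 0.00226, so the reverse reaction proceeds.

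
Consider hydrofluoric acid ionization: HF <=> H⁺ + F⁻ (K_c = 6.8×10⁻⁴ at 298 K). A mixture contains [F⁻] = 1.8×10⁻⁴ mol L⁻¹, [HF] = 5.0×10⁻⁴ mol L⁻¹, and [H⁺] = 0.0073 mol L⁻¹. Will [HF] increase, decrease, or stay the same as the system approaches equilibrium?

Q_c = [H⁺]·[F⁻] / [HF] = (0.0073)·(1.8×10⁻⁴) / (5.0×10⁻⁴) = 0.0026
Q_c = 0.0026 > K_c = 6.8×10⁻⁴: net reverse reaction.
HF is a reactant, so it increases.

increase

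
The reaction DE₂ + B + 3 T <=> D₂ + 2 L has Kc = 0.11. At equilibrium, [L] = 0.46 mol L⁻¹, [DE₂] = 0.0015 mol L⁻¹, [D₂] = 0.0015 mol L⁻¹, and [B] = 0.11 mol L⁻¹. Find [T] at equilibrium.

At equilibrium, Kc = [D₂]·[L]² / ([DE₂]·[B]·[T]³) = 0.11.
(0.0015)·(0.46)² / ((0.0015)·(0.11)·([T])³) = 0.11
[T]³ = 17.5 ⇒ [T] = 2.6 mol L⁻¹

[T] = 2.6 mol L⁻¹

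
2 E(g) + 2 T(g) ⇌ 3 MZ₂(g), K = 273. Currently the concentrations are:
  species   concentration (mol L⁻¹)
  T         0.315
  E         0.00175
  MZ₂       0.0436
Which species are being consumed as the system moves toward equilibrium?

Q = [MZ₂]³ / ([E]²·[T]²) = (0.0436)³ / ((0.00175)²·(0.315)²) = 273
Q = 273 = K; the system is at equilibrium.

none (at equilibrium)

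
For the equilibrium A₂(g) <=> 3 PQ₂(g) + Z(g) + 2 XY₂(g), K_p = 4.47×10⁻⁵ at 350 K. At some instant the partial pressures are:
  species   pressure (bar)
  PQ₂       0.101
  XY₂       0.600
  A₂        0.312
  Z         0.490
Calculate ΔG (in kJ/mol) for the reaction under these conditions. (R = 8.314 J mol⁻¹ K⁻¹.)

Q_p = P(PQ₂)³·P(Z)·P(XY₂)² / P(A₂) = (0.101)³·(0.490)·(0.600)² / (0.312) = 5.83×10⁻⁴
ΔG = RT ln(Q_p/K_p) = (8.314 J mol⁻¹ K⁻¹)(350 K) × ln(5.83×10⁻⁴/4.47×10⁻⁵)
   = (2.910 kJ/mol)(2.568) = 7.47 kJ/mol
ΔG > 0, so the forward reaction is non-spontaneous (proceeds in reverse).

ΔG = 7.47 kJ/mol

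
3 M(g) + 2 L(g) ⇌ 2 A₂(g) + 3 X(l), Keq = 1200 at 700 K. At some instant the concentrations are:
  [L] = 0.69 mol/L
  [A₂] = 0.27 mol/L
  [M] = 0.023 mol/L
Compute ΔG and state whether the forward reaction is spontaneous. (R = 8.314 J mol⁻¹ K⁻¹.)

(X is a pure liquid — omitted from Q.)
Q = [A₂]² / ([M]³·[L]²) = (0.27)² / ((0.023)³·(0.69)²) = 12600
ΔG = RT ln(Q/Keq) = (8.314 J mol⁻¹ K⁻¹)(700 K) × ln(12600/1200)
   = (5.820 kJ/mol)(2.351) = 13.7 kJ/mol
ΔG > 0, so the forward reaction is non-spontaneous (proceeds in reverse).

ΔG = 13.7 kJ/mol; the forward reaction is non-spontaneous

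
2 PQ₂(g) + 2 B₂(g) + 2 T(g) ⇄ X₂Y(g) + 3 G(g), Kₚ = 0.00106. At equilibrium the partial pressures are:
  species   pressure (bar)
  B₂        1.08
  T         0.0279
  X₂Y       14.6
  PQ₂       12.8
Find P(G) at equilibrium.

P(G) = 0.0221 bar

At equilibrium, Kₚ = P(X₂Y)·P(G)³ / (P(PQ₂)²·P(B₂)²·P(T)²) = 0.00106.
(14.6)·(P(G))³ / ((12.8)²·(1.08)²·(0.0279)²) = 0.00106
P(G)³ = 1.08e-5 ⇒ P(G) = 0.0221 bar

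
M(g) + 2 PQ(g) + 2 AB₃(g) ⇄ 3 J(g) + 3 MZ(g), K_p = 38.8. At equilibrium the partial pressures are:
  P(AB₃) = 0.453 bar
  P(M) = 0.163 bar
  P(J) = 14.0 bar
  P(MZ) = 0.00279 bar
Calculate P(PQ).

P(PQ) = 0.00678 bar

At equilibrium, K_p = P(J)³·P(MZ)³ / (P(M)·P(PQ)²·P(AB₃)²) = 38.8.
(14.0)³·(0.00279)³ / ((0.163)·(P(PQ))²·(0.453)²) = 38.8
P(PQ)² = 4.59e-5 ⇒ P(PQ) = 0.00678 bar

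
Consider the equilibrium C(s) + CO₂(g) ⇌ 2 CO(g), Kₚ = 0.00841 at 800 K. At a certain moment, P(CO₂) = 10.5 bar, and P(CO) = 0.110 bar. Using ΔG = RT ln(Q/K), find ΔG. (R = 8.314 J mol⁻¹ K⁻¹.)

ΔG = -13.2 kJ/mol

(C is a pure solid — omitted from Qₚ.)
Qₚ = P(CO)² / P(CO₂) = (0.110)² / (10.5) = 0.00115
ΔG = RT ln(Qₚ/Kₚ) = (8.314 J mol⁻¹ K⁻¹)(800 K) × ln(0.00115/0.00841)
   = (6.651 kJ/mol)(-1.990) = -13.2 kJ/mol
ΔG < 0, so the forward reaction is spontaneous (proceeds forward).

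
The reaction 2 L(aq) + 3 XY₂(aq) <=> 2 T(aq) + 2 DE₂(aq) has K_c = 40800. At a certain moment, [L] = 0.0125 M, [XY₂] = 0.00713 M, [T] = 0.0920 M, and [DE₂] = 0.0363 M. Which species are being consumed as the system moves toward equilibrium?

Q_c = [T]²·[DE₂]² / ([L]²·[XY₂]³) = (0.0920)²·(0.0363)² / ((0.0125)²·(0.00713)³) = 1.97×10⁵
Q_c = 1.97×10⁵ > K_c = 40800: net reverse reaction.

T, DE₂ (products)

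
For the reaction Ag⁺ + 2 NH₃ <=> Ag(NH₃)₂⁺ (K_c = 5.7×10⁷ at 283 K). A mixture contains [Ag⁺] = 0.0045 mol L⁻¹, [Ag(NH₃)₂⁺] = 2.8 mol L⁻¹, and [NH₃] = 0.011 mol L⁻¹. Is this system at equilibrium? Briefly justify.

Q_c = [Ag(NH₃)₂⁺] / ([Ag⁺]·[NH₃]²) = (2.8) / ((0.0045)·(0.011)²) = 5.1×10⁶
Q_c = 5.1×10⁶ < K_c = 5.7×10⁷: net forward reaction.

no; Q < K, reaction proceeds forward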